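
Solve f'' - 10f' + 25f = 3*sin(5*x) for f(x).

Characteristic equation r² - 10r + 25 = 0 has discriminant (-10)² - 4·(25) = 0, so r = 5 is a repeated root.
Hence f_h = (C1 + C2*x)*exp(5*x).
Try f_p = A*cos(5*x) + B*sin(5*x). Substituting and equating the coefficients of cos(5x) and sin(5x) gives A = 3/50, B = 0, so f_p = 3*cos(5*x)/50.

f = 3*cos(5*x)/50 + C1*exp(5*x) + C2*x*exp(5*x)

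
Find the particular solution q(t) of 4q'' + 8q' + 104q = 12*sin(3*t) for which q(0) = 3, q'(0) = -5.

Divide through by 4: q'' + 2q' + 26q = 3*sin(3*t).
Characteristic equation r² + 2r + 26 = 0 has discriminant (2)² - 4·(26) = -100 < 0, so r = -1 ± 5i.
Hence q_h = C1*cos(5*t)*exp(-t) + C2*exp(-t)*sin(5*t).
Try q_p = A*cos(3*t) + B*sin(3*t). Substituting and equating the coefficients of cos(3t) and sin(3t) gives A = -18/325, B = 51/325, so q_p = -18*cos(3*t)/325 + 51*sin(3*t)/325.
General solution: q = -18*cos(3*t)/325 + 51*sin(3*t)/325 + C1*cos(5*t)*exp(-t) + C2*exp(-t)*sin(5*t).
Apply the initial conditions: q(0) = -18/325 + C1 = 3 and q'(0) = 153/325 - C1 + 5*C2 = -5. Solving gives C1 = 993/325, C2 = -157/325.

q = -18*cos(3*t)/325 + 51*sin(3*t)/325 - 157*exp(-t)*sin(5*t)/325 + 993*cos(5*t)*exp(-t)/325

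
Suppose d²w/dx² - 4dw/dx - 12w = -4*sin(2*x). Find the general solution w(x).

w = -cos(2*x)/10 + sin(2*x)/5 + C1*exp(6*x) + C2*exp(-2*x)

Characteristic equation r² - 4r - 12 = 0 factors as (r - 6)(r + 2) = 0, so r = 6, -2.
Hence w_h = C1*exp(6*x) + C2*exp(-2*x).
Try w_p = A*cos(2*x) + B*sin(2*x). Substituting and equating the coefficients of cos(2x) and sin(2x) gives A = -1/10, B = 1/5, so w_p = -cos(2*x)/10 + sin(2*x)/5.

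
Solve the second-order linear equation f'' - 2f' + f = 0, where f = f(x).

f = C1*exp(x) + C2*x*exp(x)

Characteristic equation r² - 2r + 1 = 0 has discriminant (-2)² - 4·(1) = 0, so r = 1 is a repeated root.
Hence f_h = (C1 + C2*x)*exp(x).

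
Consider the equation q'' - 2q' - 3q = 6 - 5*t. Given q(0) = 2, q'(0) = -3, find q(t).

Characteristic equation r² - 2r - 3 = 0 factors as (r + 1)(r - 3) = 0, so r = -1, 3.
Hence q_h = C1*exp(-t) + C2*exp(3*t).
For the particular solution try q_p = A0 + A1*t. Substituting and matching coefficients of each power of t gives A0 = -28/9, A1 = 5/3, so q_p = -28/9 + 5*t/3.
General solution: q = -28/9 + 5*t/3 + C1*exp(-t) + C2*exp(3*t).
Apply the initial conditions: q(0) = -28/9 + C1 + C2 = 2 and q'(0) = 5/3 - C1 + 3*C2 = -3. Solving gives C1 = 5, C2 = 1/9.

q = -28/9 + 5*exp(-t) + exp(3*t)/9 + 5*t/3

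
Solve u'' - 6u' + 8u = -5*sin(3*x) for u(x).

u = -18*cos(3*x)/65 + sin(3*x)/65 + C1*exp(2*x) + C2*exp(4*x)

Characteristic equation r² - 6r + 8 = 0 factors as (r - 2)(r - 4) = 0, so r = 2, 4.
Hence u_h = C1*exp(2*x) + C2*exp(4*x).
Try u_p = A*cos(3*x) + B*sin(3*x). Substituting and equating the coefficients of cos(3x) and sin(3x) gives A = -18/65, B = 1/65, so u_p = -18*cos(3*x)/65 + sin(3*x)/65.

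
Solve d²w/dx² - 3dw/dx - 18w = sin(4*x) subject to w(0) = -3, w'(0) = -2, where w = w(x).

Characteristic equation r² - 3r - 18 = 0 factors as (r - 6)(r + 3) = 0, so r = 6, -3.
Hence w_h = C1*exp(6*x) + C2*exp(-3*x).
Try w_p = A*cos(4*x) + B*sin(4*x). Substituting and equating the coefficients of cos(4x) and sin(4x) gives A = 3/325, B = -17/650, so w_p = -17*sin(4*x)/650 + 3*cos(4*x)/325.
General solution: w = -17*sin(4*x)/650 + 3*cos(4*x)/325 + C1*exp(6*x) + C2*exp(-3*x).
Apply the initial conditions: w(0) = 3/325 + C1 + C2 = -3 and w'(0) = -34/325 - 3*C2 + 6*C1 = -2. Solving gives C1 = -142/117, C2 = -404/225.

w = -404*exp(-3*x)/225 - 142*exp(6*x)/117 - 17*sin(4*x)/650 + 3*cos(4*x)/325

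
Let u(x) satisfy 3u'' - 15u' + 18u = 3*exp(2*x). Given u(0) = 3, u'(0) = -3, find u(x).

Divide through by 3: u'' - 5u' + 6u = exp(2*x).
Characteristic equation r² - 5r + 6 = 0 factors as (r - 3)(r - 2) = 0, so r = 3, 2.
Hence u_h = C1*exp(3*x) + C2*exp(2*x).
Since exp(2*x) solves the homogeneous equation (r = 2 is a root of multiplicity 1), multiply the trial by x. Try u_p = A*x*exp(2*x). Substituting into the equation and dividing by exp(2*x) gives A = -1, so u_p = -x*exp(2*x).
General solution: u = C1*exp(3*x) + C2*exp(2*x) - x*exp(2*x).
Apply the initial conditions: u(0) = C1 + C2 = 3 and u'(0) = -1 + 2*C2 + 3*C1 = -3. Solving gives C1 = -8, C2 = 11.

u = -8*exp(3*x) + 11*exp(2*x) - x*exp(2*x)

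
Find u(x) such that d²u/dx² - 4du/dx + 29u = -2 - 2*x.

u = -66/841 - 2*x/29 + C1*cos(5*x)*exp(2*x) + C2*exp(2*x)*sin(5*x)

Characteristic equation r² - 4r + 29 = 0 has discriminant (-4)² - 4·(29) = -100 < 0, so r = 2 ± 5i.
Hence u_h = C1*cos(5*x)*exp(2*x) + C2*exp(2*x)*sin(5*x).
For the particular solution try u_p = A0 + A1*x. Substituting and matching coefficients of each power of x gives A0 = -66/841, A1 = -2/29, so u_p = -66/841 - 2*x/29.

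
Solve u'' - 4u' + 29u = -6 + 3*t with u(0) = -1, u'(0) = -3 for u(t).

Characteristic equation r² - 4r + 29 = 0 has discriminant (-4)² - 4·(29) = -100 < 0, so r = 2 ± 5i.
Hence u_h = C1*cos(5*t)*exp(2*t) + C2*exp(2*t)*sin(5*t).
For the particular solution try u_p = A0 + A1*t. Substituting and matching coefficients of each power of t gives A0 = -162/841, A1 = 3/29, so u_p = -162/841 + 3*t/29.
General solution: u = -162/841 + 3*t/29 + C1*cos(5*t)*exp(2*t) + C2*exp(2*t)*sin(5*t).
Apply the initial conditions: u(0) = -162/841 + C1 = -1 and u'(0) = 3/29 + 2*C1 + 5*C2 = -3. Solving gives C1 = -679/841, C2 = -1252/4205.

u = -162/841 + 3*t/29 - 1252*exp(2*t)*sin(5*t)/4205 - 679*cos(5*t)*exp(2*t)/841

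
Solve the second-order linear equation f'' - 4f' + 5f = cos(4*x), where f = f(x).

f = -16*sin(4*x)/377 - 11*cos(4*x)/377 + C1*cos(x)*exp(2*x) + C2*exp(2*x)*sin(x)

Characteristic equation r² - 4r + 5 = 0 has discriminant (-4)² - 4·(5) = -4 < 0, so r = 2 ± i.
Hence f_h = C1*cos(x)*exp(2*x) + C2*exp(2*x)*sin(x).
Try f_p = A*cos(4*x) + B*sin(4*x). Substituting and equating the coefficients of cos(4x) and sin(4x) gives A = -11/377, B = -16/377, so f_p = -16*sin(4*x)/377 - 11*cos(4*x)/377.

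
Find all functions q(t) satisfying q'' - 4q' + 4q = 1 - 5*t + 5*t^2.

q = 7/8 + 5*t/4 + 5*t**2/4 + C1*exp(2*t) + C2*t*exp(2*t)

Characteristic equation r² - 4r + 4 = 0 has discriminant (-4)² - 4·(4) = 0, so r = 2 is a repeated root.
Hence q_h = (C1 + C2*t)*exp(2*t).
For the particular solution try q_p = A0 + A1*t + A2*t^2. Substituting and matching coefficients of each power of t gives A0 = 7/8, A1 = 5/4, A2 = 5/4, so q_p = 7/8 + 5*t/4 + 5*t^2/4.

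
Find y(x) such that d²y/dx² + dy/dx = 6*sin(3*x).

y = C2 - 3*sin(3*x)/5 - cos(3*x)/5 + C1*exp(-x)

Characteristic equation r² + r = 0 factors as (r + 1)r = 0, so r = -1, 0.
Hence y_h = C1*exp(-x) + C2.
Try y_p = A*cos(3*x) + B*sin(3*x). Substituting and equating the coefficients of cos(3x) and sin(3x) gives A = -1/5, B = -3/5, so y_p = -3*sin(3*x)/5 - cos(3*x)/5.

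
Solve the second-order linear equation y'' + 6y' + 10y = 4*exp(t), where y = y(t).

Characteristic equation r² + 6r + 10 = 0 has discriminant (6)² - 4·(10) = -4 < 0, so r = -3 ± i.
Hence y_h = C1*cos(t)*exp(-3*t) + C2*exp(-3*t)*sin(t).
Try y_p = A*exp(t). Substituting into the equation and dividing by exp(t) gives A = 4/17, so y_p = 4*exp(t)/17.

y = 4*exp(t)/17 + C1*cos(t)*exp(-3*t) + C2*exp(-3*t)*sin(t)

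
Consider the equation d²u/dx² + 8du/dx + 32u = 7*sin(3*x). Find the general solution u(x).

Characteristic equation r² + 8r + 32 = 0 has discriminant (8)² - 4·(32) = -64 < 0, so r = -4 ± 4i.
Hence u_h = C1*cos(4*x)*exp(-4*x) + C2*exp(-4*x)*sin(4*x).
Try u_p = A*cos(3*x) + B*sin(3*x). Substituting and equating the coefficients of cos(3x) and sin(3x) gives A = -168/1105, B = 161/1105, so u_p = -168*cos(3*x)/1105 + 161*sin(3*x)/1105.

u = -168*cos(3*x)/1105 + 161*sin(3*x)/1105 + C1*cos(4*x)*exp(-4*x) + C2*exp(-4*x)*sin(4*x)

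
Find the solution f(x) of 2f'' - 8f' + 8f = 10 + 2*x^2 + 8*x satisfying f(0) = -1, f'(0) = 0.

Divide through by 2: f'' - 4f' + 4f = 5 + x^2 + 4*x.
Characteristic equation r² - 4r + 4 = 0 has discriminant (-4)² - 4·(4) = 0, so r = 2 is a repeated root.
Hence f_h = (C1 + C2*x)*exp(2*x).
For the particular solution try f_p = A0 + A1*x + A2*x^2. Substituting and matching coefficients of each power of x gives A0 = 21/8, A1 = 3/2, A2 = 1/4, so f_p = 21/8 + x^2/4 + 3*x/2.
General solution: f = 21/8 + x^2/4 + 3*x/2 + C1*exp(2*x) + C2*x*exp(2*x).
Apply the initial conditions: f(0) = 21/8 + C1 = -1 and f'(0) = 3/2 + C2 + 2*C1 = 0. Solving gives C1 = -29/8, C2 = 23/4.

f = 21/8 - 29*exp(2*x)/8 + x**2/4 + 3*x/2 + 23*x*exp(2*x)/4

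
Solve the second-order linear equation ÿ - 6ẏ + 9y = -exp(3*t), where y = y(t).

y = C1*exp(3*t) - t**2*exp(3*t)/2 + C2*t*exp(3*t)

Characteristic equation r² - 6r + 9 = 0 has discriminant (-6)² - 4·(9) = 0, so r = 3 is a repeated root.
Hence y_h = (C1 + C2*t)*exp(3*t).
Since exp(3*t) solves the homogeneous equation (r = 3 is a root of multiplicity 2), multiply the trial by t^2. Try y_p = A*t^2*exp(3*t). Substituting into the equation and dividing by exp(3*t) gives A = -1/2, so y_p = -t^2*exp(3*t)/2.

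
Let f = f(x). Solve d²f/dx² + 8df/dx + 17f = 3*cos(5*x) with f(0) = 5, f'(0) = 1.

Characteristic equation r² + 8r + 17 = 0 has discriminant (8)² - 4·(17) = -4 < 0, so r = -4 ± i.
Hence f_h = C1*cos(x)*exp(-4*x) + C2*exp(-4*x)*sin(x).
Try f_p = A*cos(5*x) + B*sin(5*x). Substituting and equating the coefficients of cos(5x) and sin(5x) gives A = -3/208, B = 15/208, so f_p = -3*cos(5*x)/208 + 15*sin(5*x)/208.
General solution: f = -3*cos(5*x)/208 + 15*sin(5*x)/208 + C1*cos(x)*exp(-4*x) + C2*exp(-4*x)*sin(x).
Apply the initial conditions: f(0) = -3/208 + C1 = 5 and f'(0) = 75/208 + C2 - 4*C1 = 1. Solving gives C1 = 1043/208, C2 = 4305/208.

f = -3*cos(5*x)/208 + 15*sin(5*x)/208 + 1043*cos(x)*exp(-4*x)/208 + 4305*exp(-4*x)*sin(x)/208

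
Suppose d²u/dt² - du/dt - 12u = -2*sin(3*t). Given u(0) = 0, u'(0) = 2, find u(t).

u = -5*exp(-3*t)/21 - cos(3*t)/75 + 7*sin(3*t)/75 + 44*exp(4*t)/175

Characteristic equation r² - r - 12 = 0 factors as (r + 3)(r - 4) = 0, so r = -3, 4.
Hence u_h = C1*exp(-3*t) + C2*exp(4*t).
Try u_p = A*cos(3*t) + B*sin(3*t). Substituting and equating the coefficients of cos(3t) and sin(3t) gives A = -1/75, B = 7/75, so u_p = -cos(3*t)/75 + 7*sin(3*t)/75.
General solution: u = -cos(3*t)/75 + 7*sin(3*t)/75 + C1*exp(-3*t) + C2*exp(4*t).
Apply the initial conditions: u(0) = -1/75 + C1 + C2 = 0 and u'(0) = 7/25 - 3*C1 + 4*C2 = 2. Solving gives C1 = -5/21, C2 = 44/175.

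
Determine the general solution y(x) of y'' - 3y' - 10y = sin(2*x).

Characteristic equation r² - 3r - 10 = 0 factors as (r - 5)(r + 2) = 0, so r = 5, -2.
Hence y_h = C1*exp(5*x) + C2*exp(-2*x).
Try y_p = A*cos(2*x) + B*sin(2*x). Substituting and equating the coefficients of cos(2x) and sin(2x) gives A = 3/116, B = -7/116, so y_p = -7*sin(2*x)/116 + 3*cos(2*x)/116.

y = -7*sin(2*x)/116 + 3*cos(2*x)/116 + C1*exp(5*x) + C2*exp(-2*x)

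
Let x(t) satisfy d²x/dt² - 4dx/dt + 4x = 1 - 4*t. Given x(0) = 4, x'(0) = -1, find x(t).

Characteristic equation r² - 4r + 4 = 0 has discriminant (-4)² - 4·(4) = 0, so r = 2 is a repeated root.
Hence x_h = (C1 + C2*t)*exp(2*t).
For the particular solution try x_p = A0 + A1*t. Substituting and matching coefficients of each power of t gives A0 = -3/4, A1 = -1, so x_p = -3/4 - t.
General solution: x = -3/4 - t + C1*exp(2*t) + C2*t*exp(2*t).
Apply the initial conditions: x(0) = -3/4 + C1 = 4 and x'(0) = -1 + C2 + 2*C1 = -1. Solving gives C1 = 19/4, C2 = -19/2.

x = -3/4 - t + 19*exp(2*t)/4 - 19*t*exp(2*t)/2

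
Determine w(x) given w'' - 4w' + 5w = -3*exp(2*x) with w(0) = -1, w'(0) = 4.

Characteristic equation r² - 4r + 5 = 0 has discriminant (-4)² - 4·(5) = -4 < 0, so r = 2 ± i.
Hence w_h = C1*cos(x)*exp(2*x) + C2*exp(2*x)*sin(x).
Try w_p = A*exp(2*x). Substituting into the equation and dividing by exp(2*x) gives A = -3, so w_p = -3*exp(2*x).
General solution: w = -3*exp(2*x) + C1*cos(x)*exp(2*x) + C2*exp(2*x)*sin(x).
Apply the initial conditions: w(0) = -3 + C1 = -1 and w'(0) = -6 + C2 + 2*C1 = 4. Solving gives C1 = 2, C2 = 6.

w = -3*exp(2*x) + 2*cos(x)*exp(2*x) + 6*exp(2*x)*sin(x)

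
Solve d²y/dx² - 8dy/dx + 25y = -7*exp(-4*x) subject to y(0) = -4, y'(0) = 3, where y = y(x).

y = -7*exp(-4*x)/73 - 285*cos(3*x)*exp(4*x)/73 + 1331*exp(4*x)*sin(3*x)/219

Characteristic equation r² - 8r + 25 = 0 has discriminant (-8)² - 4·(25) = -36 < 0, so r = 4 ± 3i.
Hence y_h = C1*cos(3*x)*exp(4*x) + C2*exp(4*x)*sin(3*x).
Try y_p = A*exp(-4*x). Substituting into the equation and dividing by exp(-4*x) gives A = -7/73, so y_p = -7*exp(-4*x)/73.
General solution: y = -7*exp(-4*x)/73 + C1*cos(3*x)*exp(4*x) + C2*exp(4*x)*sin(3*x).
Apply the initial conditions: y(0) = -7/73 + C1 = -4 and y'(0) = 28/73 + 3*C2 + 4*C1 = 3. Solving gives C1 = -285/73, C2 = 1331/219.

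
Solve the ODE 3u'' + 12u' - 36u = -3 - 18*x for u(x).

Divide through by 3: u'' + 4u' - 12u = -1 - 6*x.
Characteristic equation r² + 4r - 12 = 0 factors as (r - 2)(r + 6) = 0, so r = 2, -6.
Hence u_h = C1*exp(2*x) + C2*exp(-6*x).
For the particular solution try u_p = A0 + A1*x. Substituting and matching coefficients of each power of x gives A0 = 1/4, A1 = 1/2, so u_p = 1/4 + x/2.

u = 1/4 + x/2 + C1*exp(2*x) + C2*exp(-6*x)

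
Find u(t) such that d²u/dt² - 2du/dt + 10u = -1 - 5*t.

Characteristic equation r² - 2r + 10 = 0 has discriminant (-2)² - 4·(10) = -36 < 0, so r = 1 ± 3i.
Hence u_h = C1*cos(3*t)*exp(t) + C2*exp(t)*sin(3*t).
For the particular solution try u_p = A0 + A1*t. Substituting and matching coefficients of each power of t gives A0 = -1/5, A1 = -1/2, so u_p = -1/5 - t/2.

u = -1/5 - t/2 + C1*cos(3*t)*exp(t) + C2*exp(t)*sin(3*t)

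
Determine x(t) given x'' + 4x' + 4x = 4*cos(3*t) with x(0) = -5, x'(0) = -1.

Characteristic equation r² + 4r + 4 = 0 has discriminant (4)² - 4·(4) = 0, so r = -2 is a repeated root.
Hence x_h = (C1 + C2*t)*exp(-2*t).
Try x_p = A*cos(3*t) + B*sin(3*t). Substituting and equating the coefficients of cos(3t) and sin(3t) gives A = -20/169, B = 48/169, so x_p = -20*cos(3*t)/169 + 48*sin(3*t)/169.
General solution: x = -20*cos(3*t)/169 + 48*sin(3*t)/169 + C1*exp(-2*t) + C2*t*exp(-2*t).
Apply the initial conditions: x(0) = -20/169 + C1 = -5 and x'(0) = 144/169 + C2 - 2*C1 = -1. Solving gives C1 = -825/169, C2 = -151/13.

x = -825*exp(-2*t)/169 - 20*cos(3*t)/169 + 48*sin(3*t)/169 - 151*t*exp(-2*t)/13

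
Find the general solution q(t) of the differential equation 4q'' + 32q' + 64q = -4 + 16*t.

Divide through by 4: q'' + 8q' + 16q = -1 + 4*t.
Characteristic equation r² + 8r + 16 = 0 has discriminant (8)² - 4·(16) = 0, so r = -4 is a repeated root.
Hence q_h = (C1 + C2*t)*exp(-4*t).
For the particular solution try q_p = A0 + A1*t. Substituting and matching coefficients of each power of t gives A0 = -3/16, A1 = 1/4, so q_p = -3/16 + t/4.

q = -3/16 + t/4 + C1*exp(-4*t) + C2*t*exp(-4*t)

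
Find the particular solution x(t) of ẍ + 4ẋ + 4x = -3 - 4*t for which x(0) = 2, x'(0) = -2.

x = 1/4 - t + 7*exp(-2*t)/4 + 5*t*exp(-2*t)/2

Characteristic equation r² + 4r + 4 = 0 has discriminant (4)² - 4·(4) = 0, so r = -2 is a repeated root.
Hence x_h = (C1 + C2*t)*exp(-2*t).
For the particular solution try x_p = A0 + A1*t. Substituting and matching coefficients of each power of t gives A0 = 1/4, A1 = -1, so x_p = 1/4 - t.
General solution: x = 1/4 - t + C1*exp(-2*t) + C2*t*exp(-2*t).
Apply the initial conditions: x(0) = 1/4 + C1 = 2 and x'(0) = -1 + C2 - 2*C1 = -2. Solving gives C1 = 7/4, C2 = 5/2.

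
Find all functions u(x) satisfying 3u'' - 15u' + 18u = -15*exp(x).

u = -5*exp(x)/2 + C1*exp(2*x) + C2*exp(3*x)

Divide through by 3: u'' - 5u' + 6u = -5*exp(x).
Characteristic equation r² - 5r + 6 = 0 factors as (r - 2)(r - 3) = 0, so r = 2, 3.
Hence u_h = C1*exp(2*x) + C2*exp(3*x).
Try u_p = A*exp(x). Substituting into the equation and dividing by exp(x) gives A = -5/2, so u_p = -5*exp(x)/2.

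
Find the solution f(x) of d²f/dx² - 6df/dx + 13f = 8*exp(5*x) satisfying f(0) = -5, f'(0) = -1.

Characteristic equation r² - 6r + 13 = 0 has discriminant (-6)² - 4·(13) = -16 < 0, so r = 3 ± 2i.
Hence f_h = C1*cos(2*x)*exp(3*x) + C2*exp(3*x)*sin(2*x).
Try f_p = A*exp(5*x). Substituting into the equation and dividing by exp(5*x) gives A = 1, so f_p = exp(5*x).
General solution: f = C1*cos(2*x)*exp(3*x) + C2*exp(3*x)*sin(2*x) + exp(5*x).
Apply the initial conditions: f(0) = 1 + C1 = -5 and f'(0) = 5 + 2*C2 + 3*C1 = -1. Solving gives C1 = -6, C2 = 6.

f = -6*cos(2*x)*exp(3*x) + 6*exp(3*x)*sin(2*x) + exp(5*x)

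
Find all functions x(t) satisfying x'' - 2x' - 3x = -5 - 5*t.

x = 5/9 + 5*t/3 + C1*exp(-t) + C2*exp(3*t)

Characteristic equation r² - 2r - 3 = 0 factors as (r + 1)(r - 3) = 0, so r = -1, 3.
Hence x_h = C1*exp(-t) + C2*exp(3*t).
For the particular solution try x_p = A0 + A1*t. Substituting and matching coefficients of each power of t gives A0 = 5/9, A1 = 5/3, so x_p = 5/9 + 5*t/3.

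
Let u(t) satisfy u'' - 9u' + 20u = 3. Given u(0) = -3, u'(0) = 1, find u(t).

u = 3/20 - 67*exp(4*t)/4 + 68*exp(5*t)/5

Characteristic equation r² - 9r + 20 = 0 factors as (r - 5)(r - 4) = 0, so r = 5, 4.
Hence u_h = C1*exp(5*t) + C2*exp(4*t).
For the particular solution try u_p = A0. Substituting and matching coefficients of each power of t gives A0 = 3/20, so u_p = 3/20.
General solution: u = 3/20 + C1*exp(5*t) + C2*exp(4*t).
Apply the initial conditions: u(0) = 3/20 + C1 + C2 = -3 and u'(0) = 4*C2 + 5*C1 = 1. Solving gives C1 = 68/5, C2 = -67/4.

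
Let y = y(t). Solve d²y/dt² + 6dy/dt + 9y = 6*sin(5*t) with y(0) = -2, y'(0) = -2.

y = -533*exp(-3*t)/289 - 45*cos(5*t)/289 - 24*sin(5*t)/289 - 121*t*exp(-3*t)/17

Characteristic equation r² + 6r + 9 = 0 has discriminant (6)² - 4·(9) = 0, so r = -3 is a repeated root.
Hence y_h = (C1 + C2*t)*exp(-3*t).
Try y_p = A*cos(5*t) + B*sin(5*t). Substituting and equating the coefficients of cos(5t) and sin(5t) gives A = -45/289, B = -24/289, so y_p = -45*cos(5*t)/289 - 24*sin(5*t)/289.
General solution: y = -45*cos(5*t)/289 - 24*sin(5*t)/289 + C1*exp(-3*t) + C2*t*exp(-3*t).
Apply the initial conditions: y(0) = -45/289 + C1 = -2 and y'(0) = -120/289 + C2 - 3*C1 = -2. Solving gives C1 = -533/289, C2 = -121/17.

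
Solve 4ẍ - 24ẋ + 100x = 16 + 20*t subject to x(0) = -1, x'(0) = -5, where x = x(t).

Divide through by 4: x'' - 6x' + 25x = 4 + 5*t.
Characteristic equation r² - 6r + 25 = 0 has discriminant (-6)² - 4·(25) = -64 < 0, so r = 3 ± 4i.
Hence x_h = C1*cos(4*t)*exp(3*t) + C2*exp(3*t)*sin(4*t).
For the particular solution try x_p = A0 + A1*t. Substituting and matching coefficients of each power of t gives A0 = 26/125, A1 = 1/5, so x_p = 26/125 + t/5.
General solution: x = 26/125 + t/5 + C1*cos(4*t)*exp(3*t) + C2*exp(3*t)*sin(4*t).
Apply the initial conditions: x(0) = 26/125 + C1 = -1 and x'(0) = 1/5 + 3*C1 + 4*C2 = -5. Solving gives C1 = -151/125, C2 = -197/500.

x = 26/125 + t/5 - 197*exp(3*t)*sin(4*t)/500 - 151*cos(4*t)*exp(3*t)/125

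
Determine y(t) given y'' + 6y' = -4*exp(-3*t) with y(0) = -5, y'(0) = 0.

y = -47/9 - 2*exp(-6*t)/9 + 4*exp(-3*t)/9

Characteristic equation r² + 6r = 0 factors as (r + 6)r = 0, so r = -6, 0.
Hence y_h = C1*exp(-6*t) + C2.
Try y_p = A*exp(-3*t). Substituting into the equation and dividing by exp(-3*t) gives A = 4/9, so y_p = 4*exp(-3*t)/9.
General solution: y = C2 + 4*exp(-3*t)/9 + C1*exp(-6*t).
Apply the initial conditions: y(0) = 4/9 + C1 + C2 = -5 and y'(0) = -4/3 - 6*C1 = 0. Solving gives C1 = -2/9, C2 = -47/9.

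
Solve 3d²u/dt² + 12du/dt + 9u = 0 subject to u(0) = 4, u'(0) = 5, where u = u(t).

u = -9*exp(-3*t)/2 + 17*exp(-t)/2

Divide through by 3: u'' + 4u' + 3u = 0.
Characteristic equation r² + 4r + 3 = 0 factors as (r + 3)(r + 1) = 0, so r = -3, -1.
Hence u_h = C1*exp(-3*t) + C2*exp(-t).
Apply the initial conditions: u(0) = C1 + C2 = 4 and u'(0) = -C2 - 3*C1 = 5. Solving gives C1 = -9/2, C2 = 17/2.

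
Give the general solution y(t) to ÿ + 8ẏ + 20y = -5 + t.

y = -27/100 + t/20 + C1*cos(2*t)*exp(-4*t) + C2*exp(-4*t)*sin(2*t)

Characteristic equation r² + 8r + 20 = 0 has discriminant (8)² - 4·(20) = -16 < 0, so r = -4 ± 2i.
Hence y_h = C1*cos(2*t)*exp(-4*t) + C2*exp(-4*t)*sin(2*t).
For the particular solution try y_p = A0 + A1*t. Substituting and matching coefficients of each power of t gives A0 = -27/100, A1 = 1/20, so y_p = -27/100 + t/20.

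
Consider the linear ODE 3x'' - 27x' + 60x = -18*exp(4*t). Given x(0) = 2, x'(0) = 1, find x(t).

x = -13*exp(5*t) + 15*exp(4*t) + 6*t*exp(4*t)

Divide through by 3: x'' - 9x' + 20x = -6*exp(4*t).
Characteristic equation r² - 9r + 20 = 0 factors as (r - 5)(r - 4) = 0, so r = 5, 4.
Hence x_h = C1*exp(5*t) + C2*exp(4*t).
Since exp(4*t) solves the homogeneous equation (r = 4 is a root of multiplicity 1), multiply the trial by t. Try x_p = A*t*exp(4*t). Substituting into the equation and dividing by exp(4*t) gives A = 6, so x_p = 6*t*exp(4*t).
General solution: x = C1*exp(5*t) + C2*exp(4*t) + 6*t*exp(4*t).
Apply the initial conditions: x(0) = C1 + C2 = 2 and x'(0) = 6 + 4*C2 + 5*C1 = 1. Solving gives C1 = -13, C2 = 15.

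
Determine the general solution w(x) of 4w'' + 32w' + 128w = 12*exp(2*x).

Divide through by 4: w'' + 8w' + 32w = 3*exp(2*x).
Characteristic equation r² + 8r + 32 = 0 has discriminant (8)² - 4·(32) = -64 < 0, so r = -4 ± 4i.
Hence w_h = C1*cos(4*x)*exp(-4*x) + C2*exp(-4*x)*sin(4*x).
Try w_p = A*exp(2*x). Substituting into the equation and dividing by exp(2*x) gives A = 3/52, so w_p = 3*exp(2*x)/52.

w = 3*exp(2*x)/52 + C1*cos(4*x)*exp(-4*x) + C2*exp(-4*x)*sin(4*x)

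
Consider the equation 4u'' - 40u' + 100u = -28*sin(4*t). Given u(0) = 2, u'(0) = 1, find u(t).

u = -280*cos(4*t)/1681 - 63*sin(4*t)/1681 + 3642*exp(5*t)/1681 - 397*t*exp(5*t)/41

Divide through by 4: u'' - 10u' + 25u = -7*sin(4*t).
Characteristic equation r² - 10r + 25 = 0 has discriminant (-10)² - 4·(25) = 0, so r = 5 is a repeated root.
Hence u_h = (C1 + C2*t)*exp(5*t).
Try u_p = A*cos(4*t) + B*sin(4*t). Substituting and equating the coefficients of cos(4t) and sin(4t) gives A = -280/1681, B = -63/1681, so u_p = -280*cos(4*t)/1681 - 63*sin(4*t)/1681.
General solution: u = -280*cos(4*t)/1681 - 63*sin(4*t)/1681 + C1*exp(5*t) + C2*t*exp(5*t).
Apply the initial conditions: u(0) = -280/1681 + C1 = 2 and u'(0) = -252/1681 + C2 + 5*C1 = 1. Solving gives C1 = 3642/1681, C2 = -397/41.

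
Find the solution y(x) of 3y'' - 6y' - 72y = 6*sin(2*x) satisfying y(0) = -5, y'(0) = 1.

y = -189*exp(6*x)/100 - 78*exp(-4*x)/25 - 7*sin(2*x)/100 + cos(2*x)/100

Divide through by 3: y'' - 2y' - 24y = 2*sin(2*x).
Characteristic equation r² - 2r - 24 = 0 factors as (r + 4)(r - 6) = 0, so r = -4, 6.
Hence y_h = C1*exp(-4*x) + C2*exp(6*x).
Try y_p = A*cos(2*x) + B*sin(2*x). Substituting and equating the coefficients of cos(2x) and sin(2x) gives A = 1/100, B = -7/100, so y_p = -7*sin(2*x)/100 + cos(2*x)/100.
General solution: y = -7*sin(2*x)/100 + cos(2*x)/100 + C1*exp(-4*x) + C2*exp(6*x).
Apply the initial conditions: y(0) = 1/100 + C1 + C2 = -5 and y'(0) = -7/50 - 4*C1 + 6*C2 = 1. Solving gives C1 = -78/25, C2 = -189/100.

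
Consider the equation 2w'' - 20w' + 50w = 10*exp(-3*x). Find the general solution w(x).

w = 5*exp(-3*x)/64 + C1*exp(5*x) + C2*x*exp(5*x)

Divide through by 2: w'' - 10w' + 25w = 5*exp(-3*x).
Characteristic equation r² - 10r + 25 = 0 has discriminant (-10)² - 4·(25) = 0, so r = 5 is a repeated root.
Hence w_h = (C1 + C2*x)*exp(5*x).
Try w_p = A*exp(-3*x). Substituting into the equation and dividing by exp(-3*x) gives A = 5/64, so w_p = 5*exp(-3*x)/64.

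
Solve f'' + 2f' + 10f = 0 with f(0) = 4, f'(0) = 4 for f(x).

f = 4*cos(3*x)*exp(-x) + 8*exp(-x)*sin(3*x)/3

Characteristic equation r² + 2r + 10 = 0 has discriminant (2)² - 4·(10) = -36 < 0, so r = -1 ± 3i.
Hence f_h = C1*cos(3*x)*exp(-x) + C2*exp(-x)*sin(3*x).
Apply the initial conditions: f(0) = C1 = 4 and f'(0) = -C1 + 3*C2 = 4. Solving gives C1 = 4, C2 = 8/3.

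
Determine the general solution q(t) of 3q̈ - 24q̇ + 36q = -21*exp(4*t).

q = 7*exp(4*t)/4 + C1*exp(2*t) + C2*exp(6*t)

Divide through by 3: q'' - 8q' + 12q = -7*exp(4*t).
Characteristic equation r² - 8r + 12 = 0 factors as (r - 2)(r - 6) = 0, so r = 2, 6.
Hence q_h = C1*exp(2*t) + C2*exp(6*t).
Try q_p = A*exp(4*t). Substituting into the equation and dividing by exp(4*t) gives A = 7/4, so q_p = 7*exp(4*t)/4.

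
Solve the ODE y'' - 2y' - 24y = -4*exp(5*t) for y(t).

Characteristic equation r² - 2r - 24 = 0 factors as (r - 6)(r + 4) = 0, so r = 6, -4.
Hence y_h = C1*exp(6*t) + C2*exp(-4*t).
Try y_p = A*exp(5*t). Substituting into the equation and dividing by exp(5*t) gives A = 4/9, so y_p = 4*exp(5*t)/9.

y = 4*exp(5*t)/9 + C1*exp(6*t) + C2*exp(-4*t)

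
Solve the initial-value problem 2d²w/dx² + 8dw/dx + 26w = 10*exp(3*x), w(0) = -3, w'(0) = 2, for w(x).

Divide through by 2: w'' + 4w' + 13w = 5*exp(3*x).
Characteristic equation r² + 4r + 13 = 0 has discriminant (4)² - 4·(13) = -36 < 0, so r = -2 ± 3i.
Hence w_h = C1*cos(3*x)*exp(-2*x) + C2*exp(-2*x)*sin(3*x).
Try w_p = A*exp(3*x). Substituting into the equation and dividing by exp(3*x) gives A = 5/34, so w_p = 5*exp(3*x)/34.
General solution: w = 5*exp(3*x)/34 + C1*cos(3*x)*exp(-2*x) + C2*exp(-2*x)*sin(3*x).
Apply the initial conditions: w(0) = 5/34 + C1 = -3 and w'(0) = 15/34 - 2*C1 + 3*C2 = 2. Solving gives C1 = -107/34, C2 = -161/102.

w = 5*exp(3*x)/34 - 161*exp(-2*x)*sin(3*x)/102 - 107*cos(3*x)*exp(-2*x)/34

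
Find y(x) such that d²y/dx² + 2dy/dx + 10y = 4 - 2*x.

Characteristic equation r² + 2r + 10 = 0 has discriminant (2)² - 4·(10) = -36 < 0, so r = -1 ± 3i.
Hence y_h = C1*cos(3*x)*exp(-x) + C2*exp(-x)*sin(3*x).
For the particular solution try y_p = A0 + A1*x. Substituting and matching coefficients of each power of x gives A0 = 11/25, A1 = -1/5, so y_p = 11/25 - x/5.

y = 11/25 - x/5 + C1*cos(3*x)*exp(-x) + C2*exp(-x)*sin(3*x)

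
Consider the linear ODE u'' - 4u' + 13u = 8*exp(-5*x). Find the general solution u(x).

u = 4*exp(-5*x)/29 + C1*cos(3*x)*exp(2*x) + C2*exp(2*x)*sin(3*x)

Characteristic equation r² - 4r + 13 = 0 has discriminant (-4)² - 4·(13) = -36 < 0, so r = 2 ± 3i.
Hence u_h = C1*cos(3*x)*exp(2*x) + C2*exp(2*x)*sin(3*x).
Try u_p = A*exp(-5*x). Substituting into the equation and dividing by exp(-5*x) gives A = 4/29, so u_p = 4*exp(-5*x)/29.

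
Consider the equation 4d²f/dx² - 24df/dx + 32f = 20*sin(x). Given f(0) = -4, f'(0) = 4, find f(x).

Divide through by 4: f'' - 6f' + 8f = 5*sin(x).
Characteristic equation r² - 6r + 8 = 0 factors as (r - 2)(r - 4) = 0, so r = 2, 4.
Hence f_h = C1*exp(2*x) + C2*exp(4*x).
Try f_p = A*cos(x) + B*sin(x). Substituting and equating the coefficients of cos(x) and sin(x) gives A = 6/17, B = 7/17, so f_p = 6*cos(x)/17 + 7*sin(x)/17.
General solution: f = 6*cos(x)/17 + 7*sin(x)/17 + C1*exp(2*x) + C2*exp(4*x).
Apply the initial conditions: f(0) = 6/17 + C1 + C2 = -4 and f'(0) = 7/17 + 2*C1 + 4*C2 = 4. Solving gives C1 = -21/2, C2 = 209/34.

f = -21*exp(2*x)/2 + 6*cos(x)/17 + 7*sin(x)/17 + 209*exp(4*x)/34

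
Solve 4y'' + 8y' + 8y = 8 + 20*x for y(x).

Divide through by 4: y'' + 2y' + 2y = 2 + 5*x.
Characteristic equation r² + 2r + 2 = 0 has discriminant (2)² - 4·(2) = -4 < 0, so r = -1 ± i.
Hence y_h = C1*cos(x)*exp(-x) + C2*exp(-x)*sin(x).
For the particular solution try y_p = A0 + A1*x. Substituting and matching coefficients of each power of x gives A0 = -3/2, A1 = 5/2, so y_p = -3/2 + 5*x/2.

y = -3/2 + 5*x/2 + C1*cos(x)*exp(-x) + C2*exp(-x)*sin(x)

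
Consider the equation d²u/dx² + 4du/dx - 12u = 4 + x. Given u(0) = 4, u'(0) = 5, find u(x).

u = -13/36 - x/12 + 125*exp(2*x)/32 + 131*exp(-6*x)/288

Characteristic equation r² + 4r - 12 = 0 factors as (r - 2)(r + 6) = 0, so r = 2, -6.
Hence u_h = C1*exp(2*x) + C2*exp(-6*x).
For the particular solution try u_p = A0 + A1*x. Substituting and matching coefficients of each power of x gives A0 = -13/36, A1 = -1/12, so u_p = -13/36 - x/12.
General solution: u = -13/36 - x/12 + C1*exp(2*x) + C2*exp(-6*x).
Apply the initial conditions: u(0) = -13/36 + C1 + C2 = 4 and u'(0) = -1/12 - 6*C2 + 2*C1 = 5. Solving gives C1 = 125/32, C2 = 131/288.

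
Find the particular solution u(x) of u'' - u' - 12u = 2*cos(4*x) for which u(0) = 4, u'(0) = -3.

Characteristic equation r² - r - 12 = 0 factors as (r - 4)(r + 3) = 0, so r = 4, -3.
Hence u_h = C1*exp(4*x) + C2*exp(-3*x).
Try u_p = A*cos(4*x) + B*sin(4*x). Substituting and equating the coefficients of cos(4x) and sin(4x) gives A = -7/100, B = -1/100, so u_p = -7*cos(4*x)/100 - sin(4*x)/100.
General solution: u = -7*cos(4*x)/100 - sin(4*x)/100 + C1*exp(4*x) + C2*exp(-3*x).
Apply the initial conditions: u(0) = -7/100 + C1 + C2 = 4 and u'(0) = -1/25 - 3*C2 + 4*C1 = -3. Solving gives C1 = 37/28, C2 = 481/175.

u = -7*cos(4*x)/100 - sin(4*x)/100 + 37*exp(4*x)/28 + 481*exp(-3*x)/175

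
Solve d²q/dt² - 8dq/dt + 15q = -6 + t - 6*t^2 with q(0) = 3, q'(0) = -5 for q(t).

q = -202/375 - 1907*exp(5*t)/250 - 9*t/25 - 2*t**2/5 + 67*exp(3*t)/6

Characteristic equation r² - 8r + 15 = 0 factors as (r - 3)(r - 5) = 0, so r = 3, 5.
Hence q_h = C1*exp(3*t) + C2*exp(5*t).
For the particular solution try q_p = A0 + A1*t + A2*t^2. Substituting and matching coefficients of each power of t gives A0 = -202/375, A1 = -9/25, A2 = -2/5, so q_p = -202/375 - 9*t/25 - 2*t^2/5.
General solution: q = -202/375 - 9*t/25 - 2*t^2/5 + C1*exp(3*t) + C2*exp(5*t).
Apply the initial conditions: q(0) = -202/375 + C1 + C2 = 3 and q'(0) = -9/25 + 3*C1 + 5*C2 = -5. Solving gives C1 = 67/6, C2 = -1907/250.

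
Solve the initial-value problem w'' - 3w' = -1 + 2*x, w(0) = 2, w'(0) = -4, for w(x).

Characteristic equation r² - 3r = 0 factors as (r - 3)r = 0, so r = 3, 0.
Hence w_h = C1*exp(3*x) + C2.
Since 0 is a characteristic root (multiplicity 1), multiply the polynomial trial by x: try w_p = x*(A0 + A1*x). Substituting and matching coefficients of each power of x gives A0 = 1/9, A1 = -1/3, so w_p = -x^2/3 + x/9.
General solution: w = C2 - x^2/3 + x/9 + C1*exp(3*x).
Apply the initial conditions: w(0) = C1 + C2 = 2 and w'(0) = 1/9 + 3*C1 = -4. Solving gives C1 = -37/27, C2 = 91/27.

w = 91/27 - 37*exp(3*x)/27 - x**2/3 + x/9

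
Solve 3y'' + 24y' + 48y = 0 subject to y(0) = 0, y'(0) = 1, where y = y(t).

y = t*exp(-4*t)

Divide through by 3: y'' + 8y' + 16y = 0.
Characteristic equation r² + 8r + 16 = 0 has discriminant (8)² - 4·(16) = 0, so r = -4 is a repeated root.
Hence y_h = (C1 + C2*t)*exp(-4*t).
Apply the initial conditions: y(0) = C1 = 0 and y'(0) = C2 - 4*C1 = 1. Solving gives C1 = 0, C2 = 1.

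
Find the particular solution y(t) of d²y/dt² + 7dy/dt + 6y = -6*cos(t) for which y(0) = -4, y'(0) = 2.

Characteristic equation r² + 7r + 6 = 0 factors as (r + 1)(r + 6) = 0, so r = -1, -6.
Hence y_h = C1*exp(-t) + C2*exp(-6*t).
Try y_p = A*cos(t) + B*sin(t). Substituting and equating the coefficients of cos(t) and sin(t) gives A = -15/37, B = -21/37, so y_p = -21*sin(t)/37 - 15*cos(t)/37.
General solution: y = -21*sin(t)/37 - 15*cos(t)/37 + C1*exp(-t) + C2*exp(-6*t).
Apply the initial conditions: y(0) = -15/37 + C1 + C2 = -4 and y'(0) = -21/37 - C1 - 6*C2 = 2. Solving gives C1 = -19/5, C2 = 38/185.

y = -21*sin(t)/37 - 19*exp(-t)/5 - 15*cos(t)/37 + 38*exp(-6*t)/185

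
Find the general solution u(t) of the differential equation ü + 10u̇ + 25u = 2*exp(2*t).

u = 2*exp(2*t)/49 + C1*exp(-5*t) + C2*t*exp(-5*t)

Characteristic equation r² + 10r + 25 = 0 has discriminant (10)² - 4·(25) = 0, so r = -5 is a repeated root.
Hence u_h = (C1 + C2*t)*exp(-5*t).
Try u_p = A*exp(2*t). Substituting into the equation and dividing by exp(2*t) gives A = 2/49, so u_p = 2*exp(2*t)/49.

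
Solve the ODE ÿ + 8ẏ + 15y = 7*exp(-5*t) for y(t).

y = C1*exp(-5*t) + C2*exp(-3*t) - 7*t*exp(-5*t)/2

Characteristic equation r² + 8r + 15 = 0 factors as (r + 5)(r + 3) = 0, so r = -5, -3.
Hence y_h = C1*exp(-5*t) + C2*exp(-3*t).
Since exp(-5*t) solves the homogeneous equation (r = -5 is a root of multiplicity 1), multiply the trial by t. Try y_p = A*t*exp(-5*t). Substituting into the equation and dividing by exp(-5*t) gives A = -7/2, so y_p = -7*t*exp(-5*t)/2.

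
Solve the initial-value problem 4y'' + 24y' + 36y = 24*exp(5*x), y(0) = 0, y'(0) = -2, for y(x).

y = -3*exp(-3*x)/32 + 3*exp(5*x)/32 - 11*x*exp(-3*x)/4

Divide through by 4: y'' + 6y' + 9y = 6*exp(5*x).
Characteristic equation r² + 6r + 9 = 0 has discriminant (6)² - 4·(9) = 0, so r = -3 is a repeated root.
Hence y_h = (C1 + C2*x)*exp(-3*x).
Try y_p = A*exp(5*x). Substituting into the equation and dividing by exp(5*x) gives A = 3/32, so y_p = 3*exp(5*x)/32.
General solution: y = 3*exp(5*x)/32 + C1*exp(-3*x) + C2*x*exp(-3*x).
Apply the initial conditions: y(0) = 3/32 + C1 = 0 and y'(0) = 15/32 + C2 - 3*C1 = -2. Solving gives C1 = -3/32, C2 = -11/4.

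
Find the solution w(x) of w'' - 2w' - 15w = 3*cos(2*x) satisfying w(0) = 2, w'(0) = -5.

w = -57*cos(2*x)/377 - 12*sin(2*x)/377 + 11*exp(5*x)/58 + 51*exp(-3*x)/26

Characteristic equation r² - 2r - 15 = 0 factors as (r - 5)(r + 3) = 0, so r = 5, -3.
Hence w_h = C1*exp(5*x) + C2*exp(-3*x).
Try w_p = A*cos(2*x) + B*sin(2*x). Substituting and equating the coefficients of cos(2x) and sin(2x) gives A = -57/377, B = -12/377, so w_p = -57*cos(2*x)/377 - 12*sin(2*x)/377.
General solution: w = -57*cos(2*x)/377 - 12*sin(2*x)/377 + C1*exp(5*x) + C2*exp(-3*x).
Apply the initial conditions: w(0) = -57/377 + C1 + C2 = 2 and w'(0) = -24/377 - 3*C2 + 5*C1 = -5. Solving gives C1 = 11/58, C2 = 51/26.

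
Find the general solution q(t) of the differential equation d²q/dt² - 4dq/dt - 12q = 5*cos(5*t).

q = -185*cos(5*t)/1769 - 100*sin(5*t)/1769 + C1*exp(-2*t) + C2*exp(6*t)

Characteristic equation r² - 4r - 12 = 0 factors as (r + 2)(r - 6) = 0, so r = -2, 6.
Hence q_h = C1*exp(-2*t) + C2*exp(6*t).
Try q_p = A*cos(5*t) + B*sin(5*t). Substituting and equating the coefficients of cos(5t) and sin(5t) gives A = -185/1769, B = -100/1769, so q_p = -185*cos(5*t)/1769 - 100*sin(5*t)/1769.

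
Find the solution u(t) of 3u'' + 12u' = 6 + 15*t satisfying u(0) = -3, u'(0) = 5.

Divide through by 3: u'' + 4u' = 2 + 5*t.
Characteristic equation r² + 4r = 0 factors as (r + 4)r = 0, so r = -4, 0.
Hence u_h = C1*exp(-4*t) + C2.
Since 0 is a characteristic root (multiplicity 1), multiply the polynomial trial by t: try u_p = t*(A0 + A1*t). Substituting and matching coefficients of each power of t gives A0 = 3/16, A1 = 5/8, so u_p = 3*t/16 + 5*t^2/8.
General solution: u = C2 + 3*t/16 + 5*t^2/8 + C1*exp(-4*t).
Apply the initial conditions: u(0) = C1 + C2 = -3 and u'(0) = 3/16 - 4*C1 = 5. Solving gives C1 = -77/64, C2 = -115/64.

u = -115/64 - 77*exp(-4*t)/64 + 3*t/16 + 5*t**2/8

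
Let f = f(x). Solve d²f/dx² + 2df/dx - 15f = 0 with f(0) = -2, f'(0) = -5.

f = -15*exp(3*x)/8 - exp(-5*x)/8

Characteristic equation r² + 2r - 15 = 0 factors as (r - 3)(r + 5) = 0, so r = 3, -5.
Hence f_h = C1*exp(3*x) + C2*exp(-5*x).
Apply the initial conditions: f(0) = C1 + C2 = -2 and f'(0) = -5*C2 + 3*C1 = -5. Solving gives C1 = -15/8, C2 = -1/8.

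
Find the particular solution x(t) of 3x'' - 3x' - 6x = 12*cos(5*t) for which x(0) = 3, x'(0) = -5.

x = -54*cos(5*t)/377 - 50*exp(2*t)/87 - 10*sin(5*t)/377 + 145*exp(-t)/39

Divide through by 3: x'' - x' - 2x = 4*cos(5*t).
Characteristic equation r² - r - 2 = 0 factors as (r - 2)(r + 1) = 0, so r = 2, -1.
Hence x_h = C1*exp(2*t) + C2*exp(-t).
Try x_p = A*cos(5*t) + B*sin(5*t). Substituting and equating the coefficients of cos(5t) and sin(5t) gives A = -54/377, B = -10/377, so x_p = -54*cos(5*t)/377 - 10*sin(5*t)/377.
General solution: x = -54*cos(5*t)/377 - 10*sin(5*t)/377 + C1*exp(2*t) + C2*exp(-t).
Apply the initial conditions: x(0) = -54/377 + C1 + C2 = 3 and x'(0) = -50/377 - C2 + 2*C1 = -5. Solving gives C1 = -50/87, C2 = 145/39.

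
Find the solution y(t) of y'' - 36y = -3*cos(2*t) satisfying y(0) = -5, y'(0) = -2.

Characteristic equation r² - 36 = 0 factors as (r - 6)(r + 6) = 0, so r = 6, -6.
Hence y_h = C1*exp(6*t) + C2*exp(-6*t).
Try y_p = A*cos(2*t) + B*sin(2*t). Substituting and equating the coefficients of cos(2t) and sin(2t) gives A = 3/40, B = 0, so y_p = 3*cos(2*t)/40.
General solution: y = 3*cos(2*t)/40 + C1*exp(6*t) + C2*exp(-6*t).
Apply the initial conditions: y(0) = 3/40 + C1 + C2 = -5 and y'(0) = -6*C2 + 6*C1 = -2. Solving gives C1 = -649/240, C2 = -569/240.

y = -649*exp(6*t)/240 - 569*exp(-6*t)/240 + 3*cos(2*t)/40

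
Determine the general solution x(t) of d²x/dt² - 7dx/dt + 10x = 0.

x = C1*exp(2*t) + C2*exp(5*t)

Characteristic equation r² - 7r + 10 = 0 factors as (r - 2)(r - 5) = 0, so r = 2, 5.
Hence x_h = C1*exp(2*t) + C2*exp(5*t).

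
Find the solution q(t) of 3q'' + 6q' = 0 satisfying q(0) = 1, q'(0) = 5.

q = 7/2 - 5*exp(-2*t)/2

Divide through by 3: q'' + 2q' = 0.
Characteristic equation r² + 2r = 0 factors as (r + 2)r = 0, so r = -2, 0.
Hence q_h = C1*exp(-2*t) + C2.
Apply the initial conditions: q(0) = C1 + C2 = 1 and q'(0) = -2*C1 = 5. Solving gives C1 = -5/2, C2 = 7/2.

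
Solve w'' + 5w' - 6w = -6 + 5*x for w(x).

w = 11/36 - 5*x/6 + C1*exp(-6*x) + C2*exp(x)

Characteristic equation r² + 5r - 6 = 0 factors as (r + 6)(r - 1) = 0, so r = -6, 1.
Hence w_h = C1*exp(-6*x) + C2*exp(x).
For the particular solution try w_p = A0 + A1*x. Substituting and matching coefficients of each power of x gives A0 = 11/36, A1 = -5/6, so w_p = 11/36 - 5*x/6.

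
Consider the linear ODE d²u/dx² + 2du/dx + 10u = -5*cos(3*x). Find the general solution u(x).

Characteristic equation r² + 2r + 10 = 0 has discriminant (2)² - 4·(10) = -36 < 0, so r = -1 ± 3i.
Hence u_h = C1*cos(3*x)*exp(-x) + C2*exp(-x)*sin(3*x).
Try u_p = A*cos(3*x) + B*sin(3*x). Substituting and equating the coefficients of cos(3x) and sin(3x) gives A = -5/37, B = -30/37, so u_p = -30*sin(3*x)/37 - 5*cos(3*x)/37.

u = -30*sin(3*x)/37 - 5*cos(3*x)/37 + C1*cos(3*x)*exp(-x) + C2*exp(-x)*sin(3*x)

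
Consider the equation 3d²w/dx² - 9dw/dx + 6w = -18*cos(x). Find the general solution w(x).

w = -3*cos(x)/5 + 9*sin(x)/5 + C1*exp(2*x) + C2*exp(x)

Divide through by 3: w'' - 3w' + 2w = -6*cos(x).
Characteristic equation r² - 3r + 2 = 0 factors as (r - 2)(r - 1) = 0, so r = 2, 1.
Hence w_h = C1*exp(2*x) + C2*exp(x).
Try w_p = A*cos(x) + B*sin(x). Substituting and equating the coefficients of cos(x) and sin(x) gives A = -3/5, B = 9/5, so w_p = -3*cos(x)/5 + 9*sin(x)/5.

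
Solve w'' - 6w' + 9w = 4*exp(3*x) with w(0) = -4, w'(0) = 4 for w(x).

w = -4*exp(3*x) + 2*x**2*exp(3*x) + 16*x*exp(3*x)

Characteristic equation r² - 6r + 9 = 0 has discriminant (-6)² - 4·(9) = 0, so r = 3 is a repeated root.
Hence w_h = (C1 + C2*x)*exp(3*x).
Since exp(3*x) solves the homogeneous equation (r = 3 is a root of multiplicity 2), multiply the trial by x^2. Try w_p = A*x^2*exp(3*x). Substituting into the equation and dividing by exp(3*x) gives A = 2, so w_p = 2*x^2*exp(3*x).
General solution: w = C1*exp(3*x) + 2*x^2*exp(3*x) + C2*x*exp(3*x).
Apply the initial conditions: w(0) = C1 = -4 and w'(0) = C2 + 3*C1 = 4. Solving gives C1 = -4, C2 = 16.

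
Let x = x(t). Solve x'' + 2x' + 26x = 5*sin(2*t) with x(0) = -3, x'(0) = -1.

Characteristic equation r² + 2r + 26 = 0 has discriminant (2)² - 4·(26) = -100 < 0, so r = -1 ± 5i.
Hence x_h = C1*cos(5*t)*exp(-t) + C2*exp(-t)*sin(5*t).
Try x_p = A*cos(2*t) + B*sin(2*t). Substituting and equating the coefficients of cos(2t) and sin(2t) gives A = -1/25, B = 11/50, so x_p = -cos(2*t)/25 + 11*sin(2*t)/50.
General solution: x = -cos(2*t)/25 + 11*sin(2*t)/50 + C1*cos(5*t)*exp(-t) + C2*exp(-t)*sin(5*t).
Apply the initial conditions: x(0) = -1/25 + C1 = -3 and x'(0) = 11/25 - C1 + 5*C2 = -1. Solving gives C1 = -74/25, C2 = -22/25.

x = -cos(2*t)/25 + 11*sin(2*t)/50 - 74*cos(5*t)*exp(-t)/25 - 22*exp(-t)*sin(5*t)/25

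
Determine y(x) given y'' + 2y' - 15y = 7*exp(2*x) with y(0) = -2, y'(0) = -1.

y = -exp(2*x) - exp(-5*x)/2 - exp(3*x)/2

Characteristic equation r² + 2r - 15 = 0 factors as (r + 5)(r - 3) = 0, so r = -5, 3.
Hence y_h = C1*exp(-5*x) + C2*exp(3*x).
Try y_p = A*exp(2*x). Substituting into the equation and dividing by exp(2*x) gives A = -1, so y_p = -exp(2*x).
General solution: y = -exp(2*x) + C1*exp(-5*x) + C2*exp(3*x).
Apply the initial conditions: y(0) = -1 + C1 + C2 = -2 and y'(0) = -2 - 5*C1 + 3*C2 = -1. Solving gives C1 = -1/2, C2 = -1/2.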